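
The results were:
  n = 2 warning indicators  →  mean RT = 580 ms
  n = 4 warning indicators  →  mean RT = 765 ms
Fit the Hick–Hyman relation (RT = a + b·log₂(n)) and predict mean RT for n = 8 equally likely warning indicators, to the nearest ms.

With log₂ n on the abscissa the relation is linear; from the two conditions:
  b = (765 − 580) / (log₂ 4 − log₂ 2) = 185 / (2 − 1) = 185 ms/bit
  a = 580 − 185 × 1 = 395 ms
Then RT(8) = 395 + 185 × log₂ 8 = 395 + 185 × 3 ≈ 950.000 ms.

950 ms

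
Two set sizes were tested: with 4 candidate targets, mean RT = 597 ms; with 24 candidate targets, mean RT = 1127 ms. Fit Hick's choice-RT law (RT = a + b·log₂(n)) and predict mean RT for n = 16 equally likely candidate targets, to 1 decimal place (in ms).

1007.1 ms

With log₂ n on the abscissa the relation is linear; from the two conditions:
  b = (1127 − 597) / (log₂ 24 − log₂ 4) = 530 / (4.5850 − 2) = 205.032 ms/bit
  a = 597 − 205.032 × 2 = 186.936 ms
Then RT(16) = 186.936 + 205.032 × log₂ 16 = 186.936 + 205.032 × 4 ≈ 1007.064 ms.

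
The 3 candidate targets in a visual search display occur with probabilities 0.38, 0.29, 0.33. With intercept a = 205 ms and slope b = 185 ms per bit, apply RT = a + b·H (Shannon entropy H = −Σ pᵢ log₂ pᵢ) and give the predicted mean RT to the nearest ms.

Entropy contributions −pᵢ log₂ pᵢ: 0.5305, 0.5179, 0.5278; sum H = 1.5762 bits.
RT = a + bH = 205 + 185·1.5762 = 496.59 ms.

497 ms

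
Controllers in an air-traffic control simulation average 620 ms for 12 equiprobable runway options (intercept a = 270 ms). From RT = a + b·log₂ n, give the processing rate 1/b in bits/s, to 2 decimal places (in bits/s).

10.24 bits/s

b = (620 − 270)/log₂ 12 = 350/3.5850 = 97.630 ms per bit = 0.09763 s/bit; the reciprocal is 10.243 bits/s.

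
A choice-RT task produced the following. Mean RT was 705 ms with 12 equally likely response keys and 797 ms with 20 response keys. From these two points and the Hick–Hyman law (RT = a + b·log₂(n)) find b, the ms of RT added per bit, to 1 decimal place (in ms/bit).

124.8 ms/bit

b = (RT₂ − RT₁)/(log₂ n₂ − log₂ n₁) = (797 − 705)/(4.3219 − 3.5850) = 124.836 ms/bit.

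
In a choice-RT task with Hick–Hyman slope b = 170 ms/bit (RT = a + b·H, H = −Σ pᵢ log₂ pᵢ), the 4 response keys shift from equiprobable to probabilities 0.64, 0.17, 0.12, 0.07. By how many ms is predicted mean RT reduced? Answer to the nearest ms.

88 ms

Equiprobable entropy H₀ = log₂ 4 = 2.0000 bits.
Skewed entropy H = −Σ pᵢ log₂ pᵢ = 1.4823 bits.
ΔRT = b·(H₀ − H) = 170 × 0.5177 = 88.01 ms.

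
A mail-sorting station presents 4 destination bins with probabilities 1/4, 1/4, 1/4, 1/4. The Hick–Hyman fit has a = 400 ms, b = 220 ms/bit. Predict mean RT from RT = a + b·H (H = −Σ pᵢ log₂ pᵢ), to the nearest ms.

840 ms

Each term −pᵢ log₂ pᵢ: 0.25·2 + 0.25·2 + 0.25·2 + 0.25·2; summed, H = 2.000 bits.
Mean RT = a + bH = 400 + 220·2.000 = 840.00 ms.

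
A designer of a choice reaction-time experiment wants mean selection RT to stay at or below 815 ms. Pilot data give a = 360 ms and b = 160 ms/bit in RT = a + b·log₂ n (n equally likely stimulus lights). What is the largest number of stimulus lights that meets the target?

Set 360 + 160·log₂ n ≤ 815 → log₂ n ≤ (815 − 360)/160 = 2.8438.
So n ≤ 2^2.8438 = 7.179; the largest integer n is 7.

7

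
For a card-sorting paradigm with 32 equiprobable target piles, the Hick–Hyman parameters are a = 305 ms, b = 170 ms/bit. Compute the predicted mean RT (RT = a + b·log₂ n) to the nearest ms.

log₂(32) = 5 bits, so RT = 305 + 170 × 5 ≈ 1155.000 ms.

1155 ms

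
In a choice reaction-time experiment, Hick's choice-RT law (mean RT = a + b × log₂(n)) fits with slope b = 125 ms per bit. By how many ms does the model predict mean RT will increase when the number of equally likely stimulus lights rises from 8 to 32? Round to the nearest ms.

250 ms

Only the slope matters, since a is common to both: ΔRT = b·log₂(n₂/n₁).
log₂(32) − log₂(8) = log₂(32/8) = log₂(4) = 2.
ΔRT = 125 × 2.0000 = 250.000 ms.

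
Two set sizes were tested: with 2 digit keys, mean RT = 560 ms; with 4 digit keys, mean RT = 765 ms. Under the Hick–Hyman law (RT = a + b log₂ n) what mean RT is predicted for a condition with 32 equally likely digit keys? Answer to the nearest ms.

RT is linear in log₂ n, so two points fix the line:
  b = (765 − 560) / (log₂ 4 − log₂ 2) = 205 / (2 − 1) = 205 ms/bit
  a = 560 − 205 × 1 = 355 ms
Then RT(32) = 355 + 205 × log₂ 32 = 355 + 205 × 5 ≈ 1380.000 ms.

1380 ms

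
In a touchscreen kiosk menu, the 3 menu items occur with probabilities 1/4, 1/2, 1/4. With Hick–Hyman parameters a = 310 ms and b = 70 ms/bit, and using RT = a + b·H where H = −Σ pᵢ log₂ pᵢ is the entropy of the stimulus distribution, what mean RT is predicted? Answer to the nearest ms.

415 ms

Each term −pᵢ log₂ pᵢ: 0.25·2 + 0.5·1 + 0.25·2; summed, H = 1.500 bits.
Mean RT = a + bH = 310 + 70·1.500 = 415.00 ms.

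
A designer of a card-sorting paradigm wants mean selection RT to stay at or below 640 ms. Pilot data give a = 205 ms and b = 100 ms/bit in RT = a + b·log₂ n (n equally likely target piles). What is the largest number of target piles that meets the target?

20

100·log₂ n ≤ 640 − 205 = 435, giving log₂ n ≤ 4.3500 and n ≤ 20.393. The largest whole number is 20.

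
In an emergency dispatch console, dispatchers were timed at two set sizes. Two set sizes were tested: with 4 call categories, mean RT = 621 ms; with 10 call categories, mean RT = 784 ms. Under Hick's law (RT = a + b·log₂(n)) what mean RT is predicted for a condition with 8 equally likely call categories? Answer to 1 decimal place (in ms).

744.3 ms

With log₂ n on the abscissa the relation is linear; from the two conditions:
  b = (784 − 621) / (log₂ 10 − log₂ 4) = 163 / (3.3219 − 2) = 123.305 ms/bit
  a = 621 − 123.305 × 2 = 374.391 ms
Then RT(8) = 374.391 + 123.305 × log₂ 8 = 374.391 + 123.305 × 3 ≈ 744.305 ms.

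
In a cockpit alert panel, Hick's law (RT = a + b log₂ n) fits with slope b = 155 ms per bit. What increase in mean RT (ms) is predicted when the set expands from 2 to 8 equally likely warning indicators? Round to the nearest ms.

Only the slope matters, since a is common to both: ΔRT = b·log₂(n₂/n₁).
log₂(8) − log₂(2) = log₂(8/2) = log₂(4) = 2.
ΔRT = 155 × 2.0000 = 310.000 ms.

310 ms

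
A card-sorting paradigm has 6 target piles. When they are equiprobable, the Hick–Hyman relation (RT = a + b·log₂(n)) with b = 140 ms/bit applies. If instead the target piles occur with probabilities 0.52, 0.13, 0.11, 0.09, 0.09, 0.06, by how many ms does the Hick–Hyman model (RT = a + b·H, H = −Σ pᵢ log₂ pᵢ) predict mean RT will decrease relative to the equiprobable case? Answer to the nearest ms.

69 ms

Equiprobable entropy H₀ = log₂ 6 = 2.5850 bits.
Skewed entropy H = −Σ pᵢ log₂ pᵢ = 2.0923 bits.
ΔRT = b·(H₀ − H) = 140 × 0.4926 = 68.97 ms.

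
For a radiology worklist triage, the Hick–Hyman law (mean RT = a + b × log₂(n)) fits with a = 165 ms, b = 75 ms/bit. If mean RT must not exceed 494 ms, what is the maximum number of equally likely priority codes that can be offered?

Set 165 + 75·log₂ n ≤ 494 → log₂ n ≤ (494 − 165)/75 = 4.3867.
So n ≤ 2^4.3867 = 20.918; the largest integer n is 20.

20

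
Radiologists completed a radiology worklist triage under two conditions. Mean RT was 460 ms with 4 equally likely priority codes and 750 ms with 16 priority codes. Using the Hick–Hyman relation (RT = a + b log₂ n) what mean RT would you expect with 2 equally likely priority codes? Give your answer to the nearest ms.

Solve the two-equation system in a and b:
  b = (750 − 460) / (log₂ 16 − log₂ 4) = 290 / (4 − 2) = 145 ms/bit
  a = 460 − 145 × 2 = 170 ms
Then RT(2) = 170 + 145 × log₂ 2 = 170 + 145 × 1 ≈ 315.000 ms.

315 ms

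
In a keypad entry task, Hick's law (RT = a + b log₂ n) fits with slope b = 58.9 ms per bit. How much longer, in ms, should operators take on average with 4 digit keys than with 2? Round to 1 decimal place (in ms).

58.9 ms

The intercept a cancels: ΔRT = b·(log₂ n₂ − log₂ n₁) = b·log₂(n₂/n₁).
log₂(4) − log₂(2) = log₂(4/2) = log₂(2) = 1.
ΔRT = 58.9 × 1.0000 = 58.900 ms.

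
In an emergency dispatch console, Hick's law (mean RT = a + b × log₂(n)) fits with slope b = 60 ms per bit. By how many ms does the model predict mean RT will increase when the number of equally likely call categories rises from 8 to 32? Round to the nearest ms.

The intercept a cancels: ΔRT = b·(log₂ n₂ − log₂ n₁) = b·log₂(n₂/n₁).
log₂(32) − log₂(8) = log₂(32/8) = log₂(4) = 2.
ΔRT = 60 × 2.0000 = 120.000 ms.

120 ms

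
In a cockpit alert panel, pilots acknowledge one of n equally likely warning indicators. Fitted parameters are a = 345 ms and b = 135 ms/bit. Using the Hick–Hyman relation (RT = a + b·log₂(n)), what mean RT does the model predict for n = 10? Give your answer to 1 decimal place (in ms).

793.5 ms

log₂(10) = 3.3219 bits, so RT = 345 + 135 × 3.3219 ≈ 793.460 ms.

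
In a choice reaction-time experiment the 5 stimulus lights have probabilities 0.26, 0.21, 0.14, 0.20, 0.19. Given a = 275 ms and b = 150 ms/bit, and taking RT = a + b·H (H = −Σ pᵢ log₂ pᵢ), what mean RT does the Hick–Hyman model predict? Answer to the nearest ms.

619 ms

Entropy contributions −pᵢ log₂ pᵢ: 0.5053, 0.4728, 0.3971, 0.4644, 0.4552; sum H = 2.2948 bits.
RT = a + bH = 275 + 150·2.2948 = 619.23 ms.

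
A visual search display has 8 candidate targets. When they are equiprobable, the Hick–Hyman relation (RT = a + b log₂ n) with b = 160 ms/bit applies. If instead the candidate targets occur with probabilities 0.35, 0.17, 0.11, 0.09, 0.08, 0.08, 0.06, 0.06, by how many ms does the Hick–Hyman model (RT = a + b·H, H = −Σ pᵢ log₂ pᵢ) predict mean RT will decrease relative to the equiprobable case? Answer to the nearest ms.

Equiprobable entropy H₀ = log₂ 8 = 3.0000 bits.
Skewed entropy H = −Σ pᵢ log₂ pᵢ = 2.6977 bits.
ΔRT = b·(H₀ − H) = 160 × 0.3023 = 48.37 ms.

48 ms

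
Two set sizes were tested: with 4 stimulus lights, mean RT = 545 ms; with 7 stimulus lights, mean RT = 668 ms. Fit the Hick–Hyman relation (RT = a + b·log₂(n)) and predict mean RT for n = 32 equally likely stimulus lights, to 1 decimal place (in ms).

1002.0 ms

With log₂ n on the abscissa the relation is linear; from the two conditions:
  b = (668 − 545) / (log₂ 7 − log₂ 4) = 123 / (2.8074 − 2) = 152.349 ms/bit
  a = 545 − 152.349 × 2 = 240.301 ms
Then RT(32) = 240.301 + 152.349 × log₂ 32 = 240.301 + 152.349 × 5 ≈ 1002.048 ms.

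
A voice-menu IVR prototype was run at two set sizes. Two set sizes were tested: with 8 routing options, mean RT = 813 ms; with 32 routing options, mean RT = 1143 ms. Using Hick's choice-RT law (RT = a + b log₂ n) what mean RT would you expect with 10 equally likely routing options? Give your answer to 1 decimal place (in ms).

866.1 ms

Fit slope and intercept:
  b = (1143 − 813) / (log₂ 32 − log₂ 8) = 330 / (5 − 3) = 165.000 ms/bit
  a = 813 − 165.000 × 3 = 318.000 ms
Then RT(10) = 318.000 + 165.000 × log₂ 10 = 318.000 + 165.000 × 3.3219 ≈ 866.118 ms.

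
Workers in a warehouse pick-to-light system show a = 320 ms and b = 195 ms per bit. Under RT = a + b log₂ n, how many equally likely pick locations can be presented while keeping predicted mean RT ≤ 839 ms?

Set 320 + 195·log₂ n ≤ 839 → log₂ n ≤ (839 − 320)/195 = 2.6615.
So n ≤ 2^2.6615 = 6.327; the largest integer n is 6.

6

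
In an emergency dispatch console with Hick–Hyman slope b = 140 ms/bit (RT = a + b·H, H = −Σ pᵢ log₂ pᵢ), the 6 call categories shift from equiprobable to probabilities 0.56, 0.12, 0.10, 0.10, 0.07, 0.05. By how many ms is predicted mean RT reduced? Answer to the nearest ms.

The RT saving is b·ΔH. Equiprobable H₀ = log₂(6) = 2.5850 bits; with the given probabilities H = 1.9845 bits.
b·(H₀ − H) = 140 × (2.5850 − 1.9845) = 84.06 ms.

84 ms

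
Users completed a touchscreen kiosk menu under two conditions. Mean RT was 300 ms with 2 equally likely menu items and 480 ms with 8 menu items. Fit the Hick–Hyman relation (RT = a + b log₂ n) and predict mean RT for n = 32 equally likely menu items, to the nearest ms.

660 ms

RT is linear in log₂ n, so two points fix the line:
  b = (480 − 300) / (log₂ 8 − log₂ 2) = 180 / (3 − 1) = 90 ms/bit
  a = 300 − 90 × 1 = 210 ms
Then RT(32) = 210 + 90 × log₂ 32 = 210 + 90 × 5 ≈ 660.000 ms.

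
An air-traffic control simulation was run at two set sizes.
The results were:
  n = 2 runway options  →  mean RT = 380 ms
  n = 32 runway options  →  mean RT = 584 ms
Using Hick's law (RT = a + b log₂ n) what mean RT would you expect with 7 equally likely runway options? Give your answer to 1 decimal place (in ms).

RT is linear in log₂ n, so two points fix the line:
  b = (584 − 380) / (log₂ 32 − log₂ 2) = 204 / (5 − 1) = 51.000 ms/bit
  a = 380 − 51.000 × 1 = 329.000 ms
Then RT(7) = 329.000 + 51.000 × log₂ 7 = 329.000 + 51.000 × 2.8074 ≈ 472.175 ms.

472.2 ms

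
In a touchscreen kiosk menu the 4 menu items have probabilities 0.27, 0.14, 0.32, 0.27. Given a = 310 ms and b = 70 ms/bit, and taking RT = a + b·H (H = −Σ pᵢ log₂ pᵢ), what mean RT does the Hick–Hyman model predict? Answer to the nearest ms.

Entropy contributions −pᵢ log₂ pᵢ: 0.5100, 0.3971, 0.5260, 0.5100; sum H = 1.9432 bits.
RT = a + bH = 310 + 70·1.9432 = 446.02 ms.

446 ms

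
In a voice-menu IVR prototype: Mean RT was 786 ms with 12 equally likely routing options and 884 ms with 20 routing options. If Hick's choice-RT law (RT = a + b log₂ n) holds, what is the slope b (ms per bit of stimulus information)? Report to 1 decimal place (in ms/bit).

133.0 ms/bit

The slope on a log₂ axis is (884 − 786) / (4.3219 − 3.5850) = 132.978 ms/bit.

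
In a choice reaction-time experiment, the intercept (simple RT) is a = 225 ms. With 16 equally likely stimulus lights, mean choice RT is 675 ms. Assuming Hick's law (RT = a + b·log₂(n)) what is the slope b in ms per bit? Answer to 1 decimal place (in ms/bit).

log₂(16) = 4 bits.
b = (RT − a)/log₂ n = (675 − 225) / 4 = 112.500 ms/bit.

112.5 ms/bit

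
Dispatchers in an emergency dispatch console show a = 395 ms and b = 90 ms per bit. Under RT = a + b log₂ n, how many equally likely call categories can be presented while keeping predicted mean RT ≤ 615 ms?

Set 395 + 90·log₂ n ≤ 615 → log₂ n ≤ (615 − 395)/90 = 2.4444.
So n ≤ 2^2.4444 = 5.443; the largest integer n is 5.

5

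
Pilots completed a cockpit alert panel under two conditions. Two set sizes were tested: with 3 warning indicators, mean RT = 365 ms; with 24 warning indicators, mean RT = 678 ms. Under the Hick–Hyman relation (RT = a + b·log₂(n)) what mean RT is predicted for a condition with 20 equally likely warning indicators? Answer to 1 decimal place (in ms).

650.6 ms

Solve the two-equation system in a and b:
  b = (678 − 365) / (log₂ 24 − log₂ 3) = 313 / (4.5850 − 1.5850) = 104.333 ms/bit
  a = 365 − 104.333 × 1.5850 = 199.636 ms
Then RT(20) = 199.636 + 104.333 × log₂ 20 = 199.636 + 104.333 × 4.3219 ≈ 650.557 ms.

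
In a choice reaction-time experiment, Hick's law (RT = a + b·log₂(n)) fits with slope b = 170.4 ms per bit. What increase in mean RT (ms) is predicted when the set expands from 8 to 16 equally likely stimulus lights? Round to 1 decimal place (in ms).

170.4 ms

ΔRT = (a + b log₂ n₂) − (a + b log₂ n₁) = b·(log₂ n₂ − log₂ n₁).
log₂(16) − log₂(8) = log₂(16/8) = log₂(2) = 1.
ΔRT = 170.4 × 1.0000 = 170.400 ms.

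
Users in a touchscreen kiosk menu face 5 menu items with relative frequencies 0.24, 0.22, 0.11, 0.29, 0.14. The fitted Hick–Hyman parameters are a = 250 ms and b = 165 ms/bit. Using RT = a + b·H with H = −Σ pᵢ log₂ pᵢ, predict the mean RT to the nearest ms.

H = 0.24·log₂(1/0.24) + 0.22·log₂(1/0.22) + 0.11·log₂(1/0.11) + 0.29·log₂(1/0.29) + 0.14·log₂(1/0.14) = 2.2400 bits.
RT = 250 + 165 × 2.2400 = 619.60 ms.

620 ms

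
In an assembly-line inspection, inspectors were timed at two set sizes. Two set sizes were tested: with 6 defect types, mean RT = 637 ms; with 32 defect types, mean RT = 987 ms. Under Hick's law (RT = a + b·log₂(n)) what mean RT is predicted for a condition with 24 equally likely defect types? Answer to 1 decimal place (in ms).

926.9 ms

Solve the two-equation system in a and b:
  b = (987 − 637) / (log₂ 32 − log₂ 6) = 350 / (5 − 2.5850) = 144.925 ms/bit
  a = 637 − 144.925 × 2.5850 = 262.374 ms
Then RT(24) = 262.374 + 144.925 × log₂ 24 = 262.374 + 144.925 × 4.5850 ≈ 926.851 ms.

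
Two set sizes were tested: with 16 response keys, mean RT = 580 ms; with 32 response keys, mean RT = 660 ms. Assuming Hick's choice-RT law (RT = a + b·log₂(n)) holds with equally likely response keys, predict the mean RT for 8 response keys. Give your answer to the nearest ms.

Solve the two-equation system in a and b:
  b = (660 − 580) / (log₂ 32 − log₂ 16) = 80 / (5 − 4) = 80 ms/bit
  a = 580 − 80 × 4 = 260 ms
Then RT(8) = 260 + 80 × log₂ 8 = 260 + 80 × 3 ≈ 500.000 ms.

500 ms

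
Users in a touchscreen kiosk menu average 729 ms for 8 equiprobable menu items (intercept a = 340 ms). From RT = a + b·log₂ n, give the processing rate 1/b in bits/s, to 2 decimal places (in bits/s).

Choice component = 729 − 340 = 389 ms over log₂(8) = 3 bits.
b = 389 / 3 = 129.667 ms/bit, so 1/b = 7.712 bits/s.

7.71 bits/s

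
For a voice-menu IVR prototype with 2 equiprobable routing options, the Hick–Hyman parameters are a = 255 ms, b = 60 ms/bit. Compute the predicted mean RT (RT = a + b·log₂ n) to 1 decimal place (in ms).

log₂(2) = 1 bits, so RT = 255 + 60 × 1 ≈ 315.000 ms.

315.0 ms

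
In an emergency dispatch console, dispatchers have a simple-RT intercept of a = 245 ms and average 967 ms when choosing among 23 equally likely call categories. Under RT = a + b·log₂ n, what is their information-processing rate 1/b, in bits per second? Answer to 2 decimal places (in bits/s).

6.27 bits/s

Choice component = 967 − 245 = 722 ms over log₂(23) = 4.5236 bits.
b = 722 / 4.5236 = 159.609 ms/bit, so 1/b = 6.265 bits/s.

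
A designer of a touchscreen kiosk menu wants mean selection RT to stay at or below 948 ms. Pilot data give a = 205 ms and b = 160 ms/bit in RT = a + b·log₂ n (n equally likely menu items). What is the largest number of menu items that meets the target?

24

Information budget: (948 − 205)/160 = 4.6437 bits, so n ≤ 2^4.6437 = 24.998 → at most 24.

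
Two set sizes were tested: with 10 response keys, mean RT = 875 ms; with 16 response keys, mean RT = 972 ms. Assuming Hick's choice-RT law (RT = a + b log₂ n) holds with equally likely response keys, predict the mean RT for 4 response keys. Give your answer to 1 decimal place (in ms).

RT is linear in log₂ n, so two points fix the line:
  b = (972 − 875) / (log₂ 16 − log₂ 10) = 97 / (4 − 3.3219) = 143.053 ms/bit
  a = 875 − 143.053 × 3.3219 = 399.789 ms
Then RT(4) = 399.789 + 143.053 × log₂ 4 = 399.789 + 143.053 × 2 ≈ 685.895 ms.

685.9 ms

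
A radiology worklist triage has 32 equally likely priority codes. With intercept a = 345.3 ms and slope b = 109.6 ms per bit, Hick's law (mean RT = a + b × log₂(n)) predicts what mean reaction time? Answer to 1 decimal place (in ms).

log₂(32) = 5 bits, so RT = 345.3 + 109.6 × 5 ≈ 893.300 ms.

893.3 ms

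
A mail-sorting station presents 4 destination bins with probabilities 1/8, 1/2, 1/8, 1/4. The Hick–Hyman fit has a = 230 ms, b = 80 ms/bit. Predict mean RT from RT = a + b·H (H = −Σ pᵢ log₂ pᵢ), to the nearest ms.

H = −Σ pᵢ log₂ pᵢ = 0.125·3 + 0.5·1 + 0.125·3 + 0.25·2 = 1.750 bits.
RT = 230 + 80 × 1.750 = 370.00 ms.

370 ms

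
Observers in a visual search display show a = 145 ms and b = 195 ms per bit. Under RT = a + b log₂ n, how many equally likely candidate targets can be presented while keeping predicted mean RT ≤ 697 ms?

7

195·log₂ n ≤ 697 − 145 = 552, giving log₂ n ≤ 2.8308 and n ≤ 7.115. The largest whole number is 7.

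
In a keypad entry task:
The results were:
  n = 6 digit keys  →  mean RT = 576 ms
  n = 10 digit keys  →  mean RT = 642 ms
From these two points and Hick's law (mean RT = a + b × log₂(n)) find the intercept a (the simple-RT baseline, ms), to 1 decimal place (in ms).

b = (RT₂ − RT₁)/(log₂ n₂ − log₂ n₁) = (642 − 576)/(3.3219 − 2.5850) = 89.556 ms/bit.
a = RT₁ − b·log₂ n₁ = 576 − 89.556 × 2.5850 = 344.500 ms.

344.5 ms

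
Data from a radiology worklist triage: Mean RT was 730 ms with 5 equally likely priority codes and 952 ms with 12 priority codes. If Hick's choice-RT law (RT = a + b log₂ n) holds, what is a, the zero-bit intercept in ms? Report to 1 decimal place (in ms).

321.9 ms

The slope on a log₂ axis is (952 − 730) / (3.5850 − 2.3219) = 175.767 ms/bit.
a = RT₁ − b·log₂ n₁ = 730 − 175.767 × 2.3219 = 321.881 ms.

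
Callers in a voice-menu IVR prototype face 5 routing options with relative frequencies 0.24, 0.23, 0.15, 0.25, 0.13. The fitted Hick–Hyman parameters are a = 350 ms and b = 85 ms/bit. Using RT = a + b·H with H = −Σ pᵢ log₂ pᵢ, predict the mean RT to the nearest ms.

Entropy contributions −pᵢ log₂ pᵢ: 0.4941, 0.4877, 0.4105, 0.5000, 0.3826; sum H = 2.2750 bits.
RT = a + bH = 350 + 85·2.2750 = 543.37 ms.

543 ms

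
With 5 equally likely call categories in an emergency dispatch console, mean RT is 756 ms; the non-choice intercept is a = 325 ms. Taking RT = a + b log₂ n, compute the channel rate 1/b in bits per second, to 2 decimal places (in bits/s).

b = (756 − 325)/log₂ 5 = 431/2.3219 = 185.622 ms per bit = 0.18562 s/bit; the reciprocal is 5.387 bits/s.

5.39 bits/s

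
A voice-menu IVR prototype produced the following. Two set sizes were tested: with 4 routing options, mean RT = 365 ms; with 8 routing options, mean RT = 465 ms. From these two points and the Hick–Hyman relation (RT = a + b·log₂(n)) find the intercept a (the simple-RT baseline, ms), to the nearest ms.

The slope on a log₂ axis is (465 − 365) / (3 − 2) = 100 ms/bit.
Intercept: a = 365 − 100·log₂(4) = 165.000 ms.

165 ms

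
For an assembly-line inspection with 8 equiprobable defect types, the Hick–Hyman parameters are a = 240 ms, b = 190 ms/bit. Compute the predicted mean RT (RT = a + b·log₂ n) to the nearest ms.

log₂(8) = 3 bits, so RT = 240 + 190 × 3 ≈ 810.000 ms.

810 ms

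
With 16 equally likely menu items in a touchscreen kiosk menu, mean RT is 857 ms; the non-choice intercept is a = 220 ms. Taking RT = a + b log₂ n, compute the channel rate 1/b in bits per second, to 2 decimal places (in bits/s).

6.28 bits/s

Choice component = 857 − 220 = 637 ms over log₂(16) = 4 bits.
b = 637 / 4 = 159.250 ms/bit, so 1/b = 6.279 bits/s.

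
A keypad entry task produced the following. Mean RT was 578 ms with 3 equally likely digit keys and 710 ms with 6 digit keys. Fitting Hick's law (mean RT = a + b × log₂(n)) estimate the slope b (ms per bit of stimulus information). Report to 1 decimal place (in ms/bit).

Slope: b = (710 − 578) / (log₂ 6 − log₂ 3) = 132/1.0000 = 132.000 ms/bit.

132.0 ms/bit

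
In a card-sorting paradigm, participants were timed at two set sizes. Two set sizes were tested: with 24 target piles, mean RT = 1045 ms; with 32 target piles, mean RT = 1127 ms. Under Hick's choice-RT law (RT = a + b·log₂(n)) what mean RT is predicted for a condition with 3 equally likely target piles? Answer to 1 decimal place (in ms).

452.3 ms

RT is linear in log₂ n, so two points fix the line:
  b = (1127 − 1045) / (log₂ 32 − log₂ 24) = 82 / (5 − 4.5850) = 197.573 ms/bit
  a = 1045 − 197.573 × 4.5850 = 139.137 ms
Then RT(3) = 139.137 + 197.573 × log₂ 3 = 139.137 + 197.573 × 1.5850 ≈ 452.282 ms.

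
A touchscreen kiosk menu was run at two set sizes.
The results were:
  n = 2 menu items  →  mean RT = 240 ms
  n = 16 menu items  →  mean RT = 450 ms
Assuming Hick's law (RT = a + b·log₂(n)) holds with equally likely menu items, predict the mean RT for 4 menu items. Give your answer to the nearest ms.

310 ms

With log₂ n on the abscissa the relation is linear; from the two conditions:
  b = (450 − 240) / (log₂ 16 − log₂ 2) = 210 / (4 − 1) = 70 ms/bit
  a = 240 − 70 × 1 = 170 ms
Then RT(4) = 170 + 70 × log₂ 4 = 170 + 70 × 2 ≈ 310.000 ms.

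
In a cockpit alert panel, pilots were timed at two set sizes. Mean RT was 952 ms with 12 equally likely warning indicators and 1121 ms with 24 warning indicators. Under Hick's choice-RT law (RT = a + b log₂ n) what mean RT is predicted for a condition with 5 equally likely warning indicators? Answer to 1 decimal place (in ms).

Solve the two-equation system in a and b:
  b = (1121 − 952) / (log₂ 24 − log₂ 12) = 169 / (4.5850 − 3.5850) = 169.000 ms/bit
  a = 952 − 169.000 × 3.5850 = 346.141 ms
Then RT(5) = 346.141 + 169.000 × log₂ 5 = 346.141 + 169.000 × 2.3219 ≈ 738.547 ms.

738.5 ms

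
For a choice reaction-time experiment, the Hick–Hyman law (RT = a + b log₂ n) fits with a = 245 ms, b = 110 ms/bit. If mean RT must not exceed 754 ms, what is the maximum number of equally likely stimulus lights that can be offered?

Set 245 + 110·log₂ n ≤ 754 → log₂ n ≤ (754 − 245)/110 = 4.6273.
So n ≤ 2^4.6273 = 24.714; the largest integer n is 24.

24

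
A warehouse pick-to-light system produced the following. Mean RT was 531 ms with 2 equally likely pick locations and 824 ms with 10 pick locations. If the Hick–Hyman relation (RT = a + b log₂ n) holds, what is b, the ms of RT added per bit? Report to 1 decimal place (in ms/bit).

Slope: b = (824 − 531) / (log₂ 10 − log₂ 2) = 293/2.3219 = 126.188 ms/bit.

126.2 ms/bit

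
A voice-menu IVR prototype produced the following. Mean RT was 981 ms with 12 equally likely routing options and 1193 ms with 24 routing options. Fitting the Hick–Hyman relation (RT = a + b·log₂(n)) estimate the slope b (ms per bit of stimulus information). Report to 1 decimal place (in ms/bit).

212.0 ms/bit

Slope: b = (1193 − 981) / (log₂ 24 − log₂ 12) = 212/1.0000 = 212.000 ms/bit.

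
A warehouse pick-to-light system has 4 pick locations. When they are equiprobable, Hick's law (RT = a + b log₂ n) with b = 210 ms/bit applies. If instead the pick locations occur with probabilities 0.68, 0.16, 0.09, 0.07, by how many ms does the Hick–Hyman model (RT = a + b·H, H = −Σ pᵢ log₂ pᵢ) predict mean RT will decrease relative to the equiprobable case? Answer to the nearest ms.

130 ms

The RT saving is b·ΔH. Equiprobable H₀ = log₂(4) = 2.0000 bits; with the given probabilities H = 1.3826 bits.
b·(H₀ − H) = 210 × (2.0000 − 1.3826) = 129.66 ms.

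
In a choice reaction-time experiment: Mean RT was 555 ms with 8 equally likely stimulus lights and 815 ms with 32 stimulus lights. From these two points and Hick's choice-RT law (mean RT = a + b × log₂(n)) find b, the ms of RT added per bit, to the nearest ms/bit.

Slope: b = (815 − 555) / (log₂ 32 − log₂ 8) = 260/2.0000 = 130 ms/bit.

130 ms/bit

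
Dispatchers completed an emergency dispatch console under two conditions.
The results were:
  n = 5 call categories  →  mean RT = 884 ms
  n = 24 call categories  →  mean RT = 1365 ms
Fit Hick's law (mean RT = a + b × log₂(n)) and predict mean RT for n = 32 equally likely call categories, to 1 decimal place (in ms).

1453.2 ms

RT is linear in log₂ n, so two points fix the line:
  b = (1365 − 884) / (log₂ 24 − log₂ 5) = 481 / (4.5850 − 2.3219) = 212.546 ms/bit
  a = 884 − 212.546 × 2.3219 = 390.482 ms
Then RT(32) = 390.482 + 212.546 × log₂ 32 = 390.482 + 212.546 × 5 ≈ 1453.215 ms.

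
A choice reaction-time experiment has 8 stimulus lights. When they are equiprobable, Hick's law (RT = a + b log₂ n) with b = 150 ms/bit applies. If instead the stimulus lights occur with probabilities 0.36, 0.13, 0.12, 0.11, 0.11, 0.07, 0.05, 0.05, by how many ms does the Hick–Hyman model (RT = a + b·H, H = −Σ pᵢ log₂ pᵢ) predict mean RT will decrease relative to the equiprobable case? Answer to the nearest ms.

48 ms

The RT saving is b·ΔH. Equiprobable H₀ = log₂(8) = 3.0000 bits; with the given probabilities H = 2.6816 bits.
b·(H₀ − H) = 150 × (3.0000 − 2.6816) = 47.75 ms.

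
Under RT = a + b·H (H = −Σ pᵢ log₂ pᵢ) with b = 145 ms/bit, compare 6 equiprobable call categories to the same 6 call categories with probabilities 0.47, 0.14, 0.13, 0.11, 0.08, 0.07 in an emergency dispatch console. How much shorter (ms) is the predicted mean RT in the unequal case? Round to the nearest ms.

56 ms

Equiprobable entropy H₀ = log₂ 6 = 2.5850 bits.
Skewed entropy H = −Σ pᵢ log₂ pᵢ = 2.2021 bits.
ΔRT = b·(H₀ − H) = 145 × 0.3829 = 55.52 ms.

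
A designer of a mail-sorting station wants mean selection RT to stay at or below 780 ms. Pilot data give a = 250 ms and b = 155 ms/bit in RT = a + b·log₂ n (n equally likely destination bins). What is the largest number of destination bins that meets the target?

10

155·log₂ n ≤ 780 − 250 = 530, giving log₂ n ≤ 3.4194 and n ≤ 10.699. The largest whole number is 10.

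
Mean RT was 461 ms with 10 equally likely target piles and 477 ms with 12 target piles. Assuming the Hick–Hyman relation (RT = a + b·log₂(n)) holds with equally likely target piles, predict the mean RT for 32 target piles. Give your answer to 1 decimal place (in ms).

RT is linear in log₂ n, so two points fix the line:
  b = (477 − 461) / (log₂ 12 − log₂ 10) = 16 / (3.5850 − 3.3219) = 60.829 ms/bit
  a = 461 − 60.829 × 3.3219 = 258.932 ms
Then RT(32) = 258.932 + 60.829 × log₂ 32 = 258.932 + 60.829 × 5 ≈ 563.075 ms.

563.1 ms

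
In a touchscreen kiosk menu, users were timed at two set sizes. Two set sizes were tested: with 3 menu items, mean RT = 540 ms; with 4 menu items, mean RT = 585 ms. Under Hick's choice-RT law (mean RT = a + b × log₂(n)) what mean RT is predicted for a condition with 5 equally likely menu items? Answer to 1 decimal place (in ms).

Fit slope and intercept:
  b = (585 − 540) / (log₂ 4 − log₂ 3) = 45 / (2 − 1.5850) = 108.424 ms/bit
  a = 540 − 108.424 × 1.5850 = 368.152 ms
Then RT(5) = 368.152 + 108.424 × log₂ 5 = 368.152 + 108.424 × 2.3219 ≈ 619.905 ms.

619.9 ms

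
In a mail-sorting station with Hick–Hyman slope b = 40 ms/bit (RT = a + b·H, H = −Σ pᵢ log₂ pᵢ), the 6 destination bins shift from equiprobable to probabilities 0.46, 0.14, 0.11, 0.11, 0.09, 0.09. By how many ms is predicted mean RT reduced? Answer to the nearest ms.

The RT saving is b·ΔH. Equiprobable H₀ = log₂(6) = 2.5850 bits; with the given probabilities H = 2.2383 bits.
b·(H₀ − H) = 40 × (2.5850 − 2.2383) = 13.87 ms.

14 ms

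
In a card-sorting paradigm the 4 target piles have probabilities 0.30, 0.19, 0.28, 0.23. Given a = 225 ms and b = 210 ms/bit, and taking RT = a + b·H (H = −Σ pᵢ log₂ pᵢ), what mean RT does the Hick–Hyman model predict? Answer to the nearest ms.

640 ms

H = 0.30·log₂(1/0.30) + 0.19·log₂(1/0.19) + 0.28·log₂(1/0.28) + 0.23·log₂(1/0.23) = 1.9782 bits.
RT = 225 + 210 × 1.9782 = 640.42 ms.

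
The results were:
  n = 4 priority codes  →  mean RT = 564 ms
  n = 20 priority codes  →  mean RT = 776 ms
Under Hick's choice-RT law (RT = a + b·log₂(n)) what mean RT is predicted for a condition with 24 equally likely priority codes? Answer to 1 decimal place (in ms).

With log₂ n on the abscissa the relation is linear; from the two conditions:
  b = (776 − 564) / (log₂ 20 − log₂ 4) = 212 / (4.3219 − 2) = 91.303 ms/bit
  a = 564 − 91.303 × 2 = 381.393 ms
Then RT(24) = 381.393 + 91.303 × log₂ 24 = 381.393 + 91.303 × 4.5850 ≈ 800.016 ms.

800.0 ms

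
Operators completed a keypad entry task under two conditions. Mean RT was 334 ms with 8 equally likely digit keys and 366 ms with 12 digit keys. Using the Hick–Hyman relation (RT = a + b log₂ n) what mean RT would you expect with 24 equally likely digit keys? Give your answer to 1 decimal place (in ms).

With log₂ n on the abscissa the relation is linear; from the two conditions:
  b = (366 − 334) / (log₂ 12 − log₂ 8) = 32 / (3.5850 − 3) = 54.704 ms/bit
  a = 334 − 54.704 × 3 = 169.887 ms
Then RT(24) = 169.887 + 54.704 × log₂ 24 = 169.887 + 54.704 × 4.5850 ≈ 420.704 ms.

420.7 ms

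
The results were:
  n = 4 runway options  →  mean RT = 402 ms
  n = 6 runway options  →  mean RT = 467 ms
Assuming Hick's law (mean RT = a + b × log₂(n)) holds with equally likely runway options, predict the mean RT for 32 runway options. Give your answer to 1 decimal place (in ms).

RT is linear in log₂ n, so two points fix the line:
  b = (467 − 402) / (log₂ 6 − log₂ 4) = 65 / (2.5850 − 2) = 111.118 ms/bit
  a = 402 − 111.118 × 2 = 179.764 ms
Then RT(32) = 179.764 + 111.118 × log₂ 32 = 179.764 + 111.118 × 5 ≈ 735.355 ms.

735.4 ms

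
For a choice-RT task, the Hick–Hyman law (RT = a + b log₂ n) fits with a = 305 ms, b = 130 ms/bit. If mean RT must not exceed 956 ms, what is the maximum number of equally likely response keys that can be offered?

Information budget: (956 − 305)/130 = 5.0077 bits, so n ≤ 2^5.0077 = 32.171 → at most 32.

32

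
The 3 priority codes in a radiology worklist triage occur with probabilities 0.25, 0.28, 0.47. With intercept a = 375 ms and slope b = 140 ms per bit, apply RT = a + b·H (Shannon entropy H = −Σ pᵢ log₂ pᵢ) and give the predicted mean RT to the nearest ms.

H = 0.25·log₂(1/0.25) + 0.28·log₂(1/0.28) + 0.47·log₂(1/0.47) = 1.5262 bits.
RT = 375 + 140 × 1.5262 = 588.66 ms.

589 ms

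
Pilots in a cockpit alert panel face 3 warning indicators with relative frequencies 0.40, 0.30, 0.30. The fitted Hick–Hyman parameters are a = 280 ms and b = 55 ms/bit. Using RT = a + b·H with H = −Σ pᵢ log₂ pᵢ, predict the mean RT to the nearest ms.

366 ms

Entropy contributions −pᵢ log₂ pᵢ: 0.5288, 0.5211, 0.5211; sum H = 1.5710 bits.
RT = a + bH = 280 + 55·1.5710 = 366.40 ms.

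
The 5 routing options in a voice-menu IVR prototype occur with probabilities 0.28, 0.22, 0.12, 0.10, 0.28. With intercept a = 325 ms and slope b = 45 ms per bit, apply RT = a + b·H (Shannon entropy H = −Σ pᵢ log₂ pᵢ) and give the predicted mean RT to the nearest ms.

424 ms

Entropy contributions −pᵢ log₂ pᵢ: 0.5142, 0.4806, 0.3671, 0.3322, 0.5142; sum H = 2.2083 bits.
RT = a + bH = 325 + 45·2.2083 = 424.37 ms.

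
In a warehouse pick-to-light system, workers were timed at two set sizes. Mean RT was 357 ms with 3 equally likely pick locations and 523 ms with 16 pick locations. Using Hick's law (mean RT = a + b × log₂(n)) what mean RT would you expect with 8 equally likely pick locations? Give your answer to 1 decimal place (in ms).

454.3 ms

RT is linear in log₂ n, so two points fix the line:
  b = (523 − 357) / (log₂ 16 − log₂ 3) = 166 / (4 − 1.5850) = 68.736 ms/bit
  a = 357 − 68.736 × 1.5850 = 248.056 ms
Then RT(8) = 248.056 + 68.736 × log₂ 8 = 248.056 + 68.736 × 3 ≈ 454.264 ms.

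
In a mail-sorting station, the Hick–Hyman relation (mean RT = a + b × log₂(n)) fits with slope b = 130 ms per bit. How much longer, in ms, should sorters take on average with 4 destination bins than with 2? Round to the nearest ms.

ΔRT = (a + b log₂ n₂) − (a + b log₂ n₁) = b·(log₂ n₂ − log₂ n₁).
log₂(4) − log₂(2) = log₂(4/2) = log₂(2) = 1.
ΔRT = 130 × 1.0000 = 130.000 ms.

130 ms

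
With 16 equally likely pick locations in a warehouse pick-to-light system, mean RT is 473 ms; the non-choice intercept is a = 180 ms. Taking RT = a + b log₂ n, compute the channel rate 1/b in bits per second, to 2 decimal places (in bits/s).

b = (473 − 180)/log₂ 16 = 293/4 = 73.250 ms per bit = 0.07325 s/bit; the reciprocal is 13.652 bits/s.

13.65 bits/s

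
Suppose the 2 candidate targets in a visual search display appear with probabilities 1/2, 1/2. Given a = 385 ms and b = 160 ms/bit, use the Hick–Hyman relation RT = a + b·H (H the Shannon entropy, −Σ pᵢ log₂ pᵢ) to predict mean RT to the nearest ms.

H = −Σ pᵢ log₂ pᵢ = 0.5·1 + 0.5·1 = 1.000 bits.
RT = 385 + 160 × 1.000 = 545.00 ms.

545 ms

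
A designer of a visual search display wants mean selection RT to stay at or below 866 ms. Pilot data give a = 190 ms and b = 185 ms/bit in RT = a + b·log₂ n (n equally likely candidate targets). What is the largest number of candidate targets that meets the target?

12

Set 190 + 185·log₂ n ≤ 866 → log₂ n ≤ (866 − 190)/185 = 3.6541.
So n ≤ 2^3.6541 = 12.589; the largest integer n is 12.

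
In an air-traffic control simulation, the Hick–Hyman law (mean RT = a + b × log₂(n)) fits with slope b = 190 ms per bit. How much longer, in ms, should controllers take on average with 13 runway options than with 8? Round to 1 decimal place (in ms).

133.1 ms

The intercept a cancels: ΔRT = b·(log₂ n₂ − log₂ n₁) = b·log₂(n₂/n₁).
log₂(13) − log₂(8) = 3.7004 − 3 = 0.7004.
ΔRT = 190 × 0.7004 = 133.084 ms.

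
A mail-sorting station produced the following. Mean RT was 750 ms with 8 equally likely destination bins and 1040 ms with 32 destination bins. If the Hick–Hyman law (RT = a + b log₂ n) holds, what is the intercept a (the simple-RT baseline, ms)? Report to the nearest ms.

Slope: b = (1040 − 750) / (log₂ 32 − log₂ 8) = 290/2.0000 = 145 ms/bit.
Intercept: a = 750 − 145·log₂(8) = 315.000 ms.

315 ms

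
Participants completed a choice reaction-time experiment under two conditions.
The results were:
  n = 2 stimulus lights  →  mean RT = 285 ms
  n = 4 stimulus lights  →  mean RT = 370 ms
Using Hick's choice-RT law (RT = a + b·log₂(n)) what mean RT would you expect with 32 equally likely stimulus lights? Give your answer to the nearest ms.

625 ms

Solve the two-equation system in a and b:
  b = (370 − 285) / (log₂ 4 − log₂ 2) = 85 / (2 − 1) = 85 ms/bit
  a = 285 − 85 × 1 = 200 ms
Then RT(32) = 200 + 85 × log₂ 32 = 200 + 85 × 5 ≈ 625.000 ms.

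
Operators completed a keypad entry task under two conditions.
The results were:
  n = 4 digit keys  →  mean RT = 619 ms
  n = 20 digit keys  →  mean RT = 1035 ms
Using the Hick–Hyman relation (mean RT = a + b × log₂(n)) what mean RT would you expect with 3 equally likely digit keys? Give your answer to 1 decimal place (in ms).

544.6 ms

RT is linear in log₂ n, so two points fix the line:
  b = (1035 − 619) / (log₂ 20 − log₂ 4) = 416 / (4.3219 − 2) = 179.161 ms/bit
  a = 619 − 179.161 × 2 = 260.677 ms
Then RT(3) = 260.677 + 179.161 × log₂ 3 = 260.677 + 179.161 × 1.5850 ≈ 544.641 ms.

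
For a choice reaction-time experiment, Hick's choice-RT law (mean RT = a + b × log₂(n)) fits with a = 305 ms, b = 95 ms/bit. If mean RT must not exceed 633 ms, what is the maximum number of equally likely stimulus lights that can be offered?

Set 305 + 95·log₂ n ≤ 633 → log₂ n ≤ (633 − 305)/95 = 3.4526.
So n ≤ 2^3.4526 = 10.948; the largest integer n is 10.

10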